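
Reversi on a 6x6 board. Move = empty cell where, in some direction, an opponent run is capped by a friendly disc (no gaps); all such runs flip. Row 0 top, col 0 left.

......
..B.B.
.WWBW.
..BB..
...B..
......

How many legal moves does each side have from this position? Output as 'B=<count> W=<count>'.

Answer: B=7 W=6

Derivation:
-- B to move --
(1,0): flips 1 -> legal
(1,1): flips 1 -> legal
(1,3): no bracket -> illegal
(1,5): flips 1 -> legal
(2,0): flips 2 -> legal
(2,5): flips 1 -> legal
(3,0): flips 1 -> legal
(3,1): no bracket -> illegal
(3,4): flips 1 -> legal
(3,5): no bracket -> illegal
B mobility = 7
-- W to move --
(0,1): no bracket -> illegal
(0,2): flips 1 -> legal
(0,3): flips 1 -> legal
(0,4): flips 1 -> legal
(0,5): no bracket -> illegal
(1,1): no bracket -> illegal
(1,3): no bracket -> illegal
(1,5): no bracket -> illegal
(2,5): no bracket -> illegal
(3,1): no bracket -> illegal
(3,4): no bracket -> illegal
(4,1): no bracket -> illegal
(4,2): flips 2 -> legal
(4,4): flips 1 -> legal
(5,2): no bracket -> illegal
(5,3): no bracket -> illegal
(5,4): flips 2 -> legal
W mobility = 6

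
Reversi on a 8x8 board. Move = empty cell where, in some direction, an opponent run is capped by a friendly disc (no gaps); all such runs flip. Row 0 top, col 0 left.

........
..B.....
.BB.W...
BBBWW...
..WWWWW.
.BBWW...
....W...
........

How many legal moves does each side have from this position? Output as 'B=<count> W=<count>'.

Answer: B=6 W=8

Derivation:
-- B to move --
(1,3): no bracket -> illegal
(1,4): no bracket -> illegal
(1,5): flips 3 -> legal
(2,3): no bracket -> illegal
(2,5): flips 2 -> legal
(3,5): flips 2 -> legal
(3,6): no bracket -> illegal
(3,7): no bracket -> illegal
(4,1): no bracket -> illegal
(4,7): no bracket -> illegal
(5,5): flips 4 -> legal
(5,6): no bracket -> illegal
(5,7): no bracket -> illegal
(6,2): no bracket -> illegal
(6,3): no bracket -> illegal
(6,5): flips 2 -> legal
(7,3): no bracket -> illegal
(7,4): no bracket -> illegal
(7,5): flips 3 -> legal
B mobility = 6
-- W to move --
(0,1): no bracket -> illegal
(0,2): flips 3 -> legal
(0,3): no bracket -> illegal
(1,0): flips 2 -> legal
(1,1): flips 1 -> legal
(1,3): no bracket -> illegal
(2,0): flips 1 -> legal
(2,3): no bracket -> illegal
(4,0): no bracket -> illegal
(4,1): no bracket -> illegal
(5,0): flips 2 -> legal
(6,0): flips 1 -> legal
(6,1): flips 1 -> legal
(6,2): flips 1 -> legal
(6,3): no bracket -> illegal
W mobility = 8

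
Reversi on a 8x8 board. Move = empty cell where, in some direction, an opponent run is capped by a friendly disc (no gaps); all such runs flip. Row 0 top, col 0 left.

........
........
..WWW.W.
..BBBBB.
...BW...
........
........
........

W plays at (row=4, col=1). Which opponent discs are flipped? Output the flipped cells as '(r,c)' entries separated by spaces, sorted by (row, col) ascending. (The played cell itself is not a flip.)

Answer: (3,2)

Derivation:
Dir NW: first cell '.' (not opp) -> no flip
Dir N: first cell '.' (not opp) -> no flip
Dir NE: opp run (3,2) capped by W -> flip
Dir W: first cell '.' (not opp) -> no flip
Dir E: first cell '.' (not opp) -> no flip
Dir SW: first cell '.' (not opp) -> no flip
Dir S: first cell '.' (not opp) -> no flip
Dir SE: first cell '.' (not opp) -> no flip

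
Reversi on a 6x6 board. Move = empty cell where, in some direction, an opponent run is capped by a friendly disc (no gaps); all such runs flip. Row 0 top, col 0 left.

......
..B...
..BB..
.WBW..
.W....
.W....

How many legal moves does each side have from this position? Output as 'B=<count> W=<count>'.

-- B to move --
(2,0): no bracket -> illegal
(2,1): no bracket -> illegal
(2,4): no bracket -> illegal
(3,0): flips 1 -> legal
(3,4): flips 1 -> legal
(4,0): flips 1 -> legal
(4,2): no bracket -> illegal
(4,3): flips 1 -> legal
(4,4): flips 1 -> legal
(5,0): flips 1 -> legal
(5,2): no bracket -> illegal
B mobility = 6
-- W to move --
(0,1): no bracket -> illegal
(0,2): no bracket -> illegal
(0,3): no bracket -> illegal
(1,1): flips 1 -> legal
(1,3): flips 2 -> legal
(1,4): flips 2 -> legal
(2,1): no bracket -> illegal
(2,4): no bracket -> illegal
(3,4): no bracket -> illegal
(4,2): no bracket -> illegal
(4,3): no bracket -> illegal
W mobility = 3

Answer: B=6 W=3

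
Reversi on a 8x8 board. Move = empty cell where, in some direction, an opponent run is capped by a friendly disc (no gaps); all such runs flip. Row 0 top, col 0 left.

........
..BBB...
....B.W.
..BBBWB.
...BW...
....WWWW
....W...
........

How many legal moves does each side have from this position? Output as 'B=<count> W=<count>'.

Answer: B=6 W=8

Derivation:
-- B to move --
(1,5): no bracket -> illegal
(1,6): flips 1 -> legal
(1,7): no bracket -> illegal
(2,5): no bracket -> illegal
(2,7): no bracket -> illegal
(3,7): no bracket -> illegal
(4,5): flips 1 -> legal
(4,6): flips 1 -> legal
(4,7): no bracket -> illegal
(5,3): no bracket -> illegal
(6,3): no bracket -> illegal
(6,5): flips 1 -> legal
(6,6): flips 2 -> legal
(6,7): no bracket -> illegal
(7,3): no bracket -> illegal
(7,4): flips 3 -> legal
(7,5): no bracket -> illegal
B mobility = 6
-- W to move --
(0,1): no bracket -> illegal
(0,2): flips 2 -> legal
(0,3): no bracket -> illegal
(0,4): flips 3 -> legal
(0,5): no bracket -> illegal
(1,1): no bracket -> illegal
(1,5): no bracket -> illegal
(2,1): flips 2 -> legal
(2,2): flips 1 -> legal
(2,3): no bracket -> illegal
(2,5): no bracket -> illegal
(2,7): no bracket -> illegal
(3,1): flips 3 -> legal
(3,7): flips 1 -> legal
(4,1): no bracket -> illegal
(4,2): flips 1 -> legal
(4,5): no bracket -> illegal
(4,6): flips 1 -> legal
(4,7): no bracket -> illegal
(5,2): no bracket -> illegal
(5,3): no bracket -> illegal
W mobility = 8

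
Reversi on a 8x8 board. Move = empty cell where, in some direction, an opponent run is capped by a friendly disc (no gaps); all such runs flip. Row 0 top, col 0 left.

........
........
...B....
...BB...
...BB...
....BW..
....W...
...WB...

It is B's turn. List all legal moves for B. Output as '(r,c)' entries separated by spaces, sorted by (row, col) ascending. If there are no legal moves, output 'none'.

(4,5): no bracket -> illegal
(4,6): no bracket -> illegal
(5,3): no bracket -> illegal
(5,6): flips 1 -> legal
(6,2): no bracket -> illegal
(6,3): no bracket -> illegal
(6,5): no bracket -> illegal
(6,6): flips 1 -> legal
(7,2): flips 1 -> legal
(7,5): no bracket -> illegal

Answer: (5,6) (6,6) (7,2)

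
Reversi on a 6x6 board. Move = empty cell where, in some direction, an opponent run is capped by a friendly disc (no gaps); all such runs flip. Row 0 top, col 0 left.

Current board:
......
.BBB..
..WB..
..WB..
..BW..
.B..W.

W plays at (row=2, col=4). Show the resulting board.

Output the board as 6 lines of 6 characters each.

Answer: ......
.BBB..
..WWW.
..WB..
..BW..
.B..W.

Derivation:
Place W at (2,4); scan 8 dirs for brackets.
Dir NW: opp run (1,3), next='.' -> no flip
Dir N: first cell '.' (not opp) -> no flip
Dir NE: first cell '.' (not opp) -> no flip
Dir W: opp run (2,3) capped by W -> flip
Dir E: first cell '.' (not opp) -> no flip
Dir SW: opp run (3,3) (4,2) (5,1), next=edge -> no flip
Dir S: first cell '.' (not opp) -> no flip
Dir SE: first cell '.' (not opp) -> no flip
All flips: (2,3)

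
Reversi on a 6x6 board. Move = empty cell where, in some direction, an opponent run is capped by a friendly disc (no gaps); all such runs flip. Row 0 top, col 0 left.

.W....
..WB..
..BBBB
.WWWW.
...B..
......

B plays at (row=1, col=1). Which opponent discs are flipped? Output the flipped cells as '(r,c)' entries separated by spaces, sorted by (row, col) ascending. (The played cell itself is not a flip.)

Answer: (1,2)

Derivation:
Dir NW: first cell '.' (not opp) -> no flip
Dir N: opp run (0,1), next=edge -> no flip
Dir NE: first cell '.' (not opp) -> no flip
Dir W: first cell '.' (not opp) -> no flip
Dir E: opp run (1,2) capped by B -> flip
Dir SW: first cell '.' (not opp) -> no flip
Dir S: first cell '.' (not opp) -> no flip
Dir SE: first cell 'B' (not opp) -> no flip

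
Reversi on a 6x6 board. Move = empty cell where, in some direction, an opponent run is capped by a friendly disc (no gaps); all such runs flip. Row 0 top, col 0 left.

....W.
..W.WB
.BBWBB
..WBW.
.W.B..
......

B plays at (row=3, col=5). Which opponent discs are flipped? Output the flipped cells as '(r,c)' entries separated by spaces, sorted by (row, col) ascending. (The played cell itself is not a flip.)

Dir NW: first cell 'B' (not opp) -> no flip
Dir N: first cell 'B' (not opp) -> no flip
Dir NE: edge -> no flip
Dir W: opp run (3,4) capped by B -> flip
Dir E: edge -> no flip
Dir SW: first cell '.' (not opp) -> no flip
Dir S: first cell '.' (not opp) -> no flip
Dir SE: edge -> no flip

Answer: (3,4)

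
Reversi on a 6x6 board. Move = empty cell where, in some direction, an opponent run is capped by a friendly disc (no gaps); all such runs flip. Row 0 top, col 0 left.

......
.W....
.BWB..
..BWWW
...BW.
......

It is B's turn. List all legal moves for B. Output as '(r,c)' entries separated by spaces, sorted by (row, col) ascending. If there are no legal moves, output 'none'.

Answer: (0,1) (1,2) (2,5) (4,5)

Derivation:
(0,0): no bracket -> illegal
(0,1): flips 1 -> legal
(0,2): no bracket -> illegal
(1,0): no bracket -> illegal
(1,2): flips 1 -> legal
(1,3): no bracket -> illegal
(2,0): no bracket -> illegal
(2,4): no bracket -> illegal
(2,5): flips 1 -> legal
(3,1): no bracket -> illegal
(4,2): no bracket -> illegal
(4,5): flips 2 -> legal
(5,3): no bracket -> illegal
(5,4): no bracket -> illegal
(5,5): no bracket -> illegal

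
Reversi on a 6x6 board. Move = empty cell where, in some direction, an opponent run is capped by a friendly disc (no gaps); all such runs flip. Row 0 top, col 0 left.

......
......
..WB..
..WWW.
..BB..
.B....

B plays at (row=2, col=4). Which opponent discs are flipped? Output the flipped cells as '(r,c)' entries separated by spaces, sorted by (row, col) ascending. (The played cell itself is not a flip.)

Dir NW: first cell '.' (not opp) -> no flip
Dir N: first cell '.' (not opp) -> no flip
Dir NE: first cell '.' (not opp) -> no flip
Dir W: first cell 'B' (not opp) -> no flip
Dir E: first cell '.' (not opp) -> no flip
Dir SW: opp run (3,3) capped by B -> flip
Dir S: opp run (3,4), next='.' -> no flip
Dir SE: first cell '.' (not opp) -> no flip

Answer: (3,3)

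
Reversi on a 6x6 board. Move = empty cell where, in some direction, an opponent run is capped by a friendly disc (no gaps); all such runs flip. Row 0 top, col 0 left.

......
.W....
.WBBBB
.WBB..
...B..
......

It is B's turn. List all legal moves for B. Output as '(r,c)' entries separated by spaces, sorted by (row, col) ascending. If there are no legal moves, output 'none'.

Answer: (0,0) (1,0) (2,0) (3,0) (4,0)

Derivation:
(0,0): flips 1 -> legal
(0,1): no bracket -> illegal
(0,2): no bracket -> illegal
(1,0): flips 1 -> legal
(1,2): no bracket -> illegal
(2,0): flips 1 -> legal
(3,0): flips 1 -> legal
(4,0): flips 1 -> legal
(4,1): no bracket -> illegal
(4,2): no bracket -> illegal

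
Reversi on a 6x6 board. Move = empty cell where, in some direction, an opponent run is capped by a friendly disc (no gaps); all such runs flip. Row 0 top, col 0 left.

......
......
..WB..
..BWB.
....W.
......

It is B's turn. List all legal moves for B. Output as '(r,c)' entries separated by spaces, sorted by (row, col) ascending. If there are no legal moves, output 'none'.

Answer: (1,2) (2,1) (4,3) (5,4)

Derivation:
(1,1): no bracket -> illegal
(1,2): flips 1 -> legal
(1,3): no bracket -> illegal
(2,1): flips 1 -> legal
(2,4): no bracket -> illegal
(3,1): no bracket -> illegal
(3,5): no bracket -> illegal
(4,2): no bracket -> illegal
(4,3): flips 1 -> legal
(4,5): no bracket -> illegal
(5,3): no bracket -> illegal
(5,4): flips 1 -> legal
(5,5): no bracket -> illegal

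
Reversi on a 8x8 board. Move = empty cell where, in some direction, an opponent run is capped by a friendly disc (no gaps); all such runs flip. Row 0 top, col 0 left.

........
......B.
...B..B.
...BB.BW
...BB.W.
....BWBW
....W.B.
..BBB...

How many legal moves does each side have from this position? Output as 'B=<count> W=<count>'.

Answer: B=0 W=9

Derivation:
-- B to move --
(2,7): no bracket -> illegal
(3,5): no bracket -> illegal
(4,5): no bracket -> illegal
(4,7): no bracket -> illegal
(5,3): no bracket -> illegal
(6,3): no bracket -> illegal
(6,5): no bracket -> illegal
(6,7): no bracket -> illegal
(7,5): no bracket -> illegal
B mobility = 0
-- W to move --
(0,5): no bracket -> illegal
(0,6): flips 3 -> legal
(0,7): no bracket -> illegal
(1,2): no bracket -> illegal
(1,3): no bracket -> illegal
(1,4): no bracket -> illegal
(1,5): flips 1 -> legal
(1,7): no bracket -> illegal
(2,2): flips 2 -> legal
(2,4): flips 3 -> legal
(2,5): no bracket -> illegal
(2,7): no bracket -> illegal
(3,2): no bracket -> illegal
(3,5): flips 1 -> legal
(4,2): no bracket -> illegal
(4,5): no bracket -> illegal
(4,7): no bracket -> illegal
(5,2): no bracket -> illegal
(5,3): flips 1 -> legal
(6,1): no bracket -> illegal
(6,2): no bracket -> illegal
(6,3): no bracket -> illegal
(6,5): no bracket -> illegal
(6,7): no bracket -> illegal
(7,1): no bracket -> illegal
(7,5): flips 1 -> legal
(7,6): flips 2 -> legal
(7,7): flips 1 -> legal
W mobility = 9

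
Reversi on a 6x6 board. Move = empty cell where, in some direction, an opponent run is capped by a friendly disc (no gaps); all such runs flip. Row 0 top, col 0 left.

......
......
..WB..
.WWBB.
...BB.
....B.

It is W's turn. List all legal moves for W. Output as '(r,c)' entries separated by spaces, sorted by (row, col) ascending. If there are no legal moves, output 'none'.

Answer: (1,4) (2,4) (3,5) (5,5)

Derivation:
(1,2): no bracket -> illegal
(1,3): no bracket -> illegal
(1,4): flips 1 -> legal
(2,4): flips 1 -> legal
(2,5): no bracket -> illegal
(3,5): flips 2 -> legal
(4,2): no bracket -> illegal
(4,5): no bracket -> illegal
(5,2): no bracket -> illegal
(5,3): no bracket -> illegal
(5,5): flips 2 -> legal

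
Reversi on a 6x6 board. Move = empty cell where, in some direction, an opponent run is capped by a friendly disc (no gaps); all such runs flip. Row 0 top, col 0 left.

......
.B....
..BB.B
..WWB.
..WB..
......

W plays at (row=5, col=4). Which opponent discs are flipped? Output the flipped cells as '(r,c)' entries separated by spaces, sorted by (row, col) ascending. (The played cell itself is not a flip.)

Answer: (4,3)

Derivation:
Dir NW: opp run (4,3) capped by W -> flip
Dir N: first cell '.' (not opp) -> no flip
Dir NE: first cell '.' (not opp) -> no flip
Dir W: first cell '.' (not opp) -> no flip
Dir E: first cell '.' (not opp) -> no flip
Dir SW: edge -> no flip
Dir S: edge -> no flip
Dir SE: edge -> no flip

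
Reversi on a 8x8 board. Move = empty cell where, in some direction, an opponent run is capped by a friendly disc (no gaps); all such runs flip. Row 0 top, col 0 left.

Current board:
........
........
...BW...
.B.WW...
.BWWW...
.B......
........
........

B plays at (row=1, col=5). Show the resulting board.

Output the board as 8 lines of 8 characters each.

Answer: ........
.....B..
...BB...
.B.BW...
.BBWW...
.B......
........
........

Derivation:
Place B at (1,5); scan 8 dirs for brackets.
Dir NW: first cell '.' (not opp) -> no flip
Dir N: first cell '.' (not opp) -> no flip
Dir NE: first cell '.' (not opp) -> no flip
Dir W: first cell '.' (not opp) -> no flip
Dir E: first cell '.' (not opp) -> no flip
Dir SW: opp run (2,4) (3,3) (4,2) capped by B -> flip
Dir S: first cell '.' (not opp) -> no flip
Dir SE: first cell '.' (not opp) -> no flip
All flips: (2,4) (3,3) (4,2)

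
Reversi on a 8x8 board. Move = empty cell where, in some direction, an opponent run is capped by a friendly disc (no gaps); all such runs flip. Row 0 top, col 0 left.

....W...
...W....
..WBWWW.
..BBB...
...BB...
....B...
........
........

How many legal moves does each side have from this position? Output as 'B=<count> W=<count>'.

Answer: B=8 W=5

Derivation:
-- B to move --
(0,2): no bracket -> illegal
(0,3): flips 1 -> legal
(0,5): no bracket -> illegal
(1,1): flips 1 -> legal
(1,2): flips 1 -> legal
(1,4): flips 1 -> legal
(1,5): flips 1 -> legal
(1,6): flips 1 -> legal
(1,7): no bracket -> illegal
(2,1): flips 1 -> legal
(2,7): flips 3 -> legal
(3,1): no bracket -> illegal
(3,5): no bracket -> illegal
(3,6): no bracket -> illegal
(3,7): no bracket -> illegal
B mobility = 8
-- W to move --
(1,2): no bracket -> illegal
(1,4): no bracket -> illegal
(2,1): no bracket -> illegal
(3,1): no bracket -> illegal
(3,5): no bracket -> illegal
(4,1): no bracket -> illegal
(4,2): flips 2 -> legal
(4,5): no bracket -> illegal
(5,2): flips 2 -> legal
(5,3): flips 3 -> legal
(5,5): flips 2 -> legal
(6,3): no bracket -> illegal
(6,4): flips 3 -> legal
(6,5): no bracket -> illegal
W mobility = 5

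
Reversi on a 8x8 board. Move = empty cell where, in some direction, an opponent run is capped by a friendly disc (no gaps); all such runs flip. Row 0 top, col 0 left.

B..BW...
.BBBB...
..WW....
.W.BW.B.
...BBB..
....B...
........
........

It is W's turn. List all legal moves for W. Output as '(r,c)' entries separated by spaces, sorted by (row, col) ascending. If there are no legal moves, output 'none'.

(0,1): flips 1 -> legal
(0,2): flips 2 -> legal
(0,5): flips 1 -> legal
(1,0): no bracket -> illegal
(1,5): no bracket -> illegal
(2,0): no bracket -> illegal
(2,1): no bracket -> illegal
(2,4): flips 1 -> legal
(2,5): no bracket -> illegal
(2,6): no bracket -> illegal
(2,7): no bracket -> illegal
(3,2): flips 1 -> legal
(3,5): no bracket -> illegal
(3,7): no bracket -> illegal
(4,2): no bracket -> illegal
(4,6): no bracket -> illegal
(4,7): no bracket -> illegal
(5,2): flips 1 -> legal
(5,3): flips 2 -> legal
(5,5): flips 2 -> legal
(5,6): flips 1 -> legal
(6,3): no bracket -> illegal
(6,4): flips 2 -> legal
(6,5): no bracket -> illegal

Answer: (0,1) (0,2) (0,5) (2,4) (3,2) (5,2) (5,3) (5,5) (5,6) (6,4)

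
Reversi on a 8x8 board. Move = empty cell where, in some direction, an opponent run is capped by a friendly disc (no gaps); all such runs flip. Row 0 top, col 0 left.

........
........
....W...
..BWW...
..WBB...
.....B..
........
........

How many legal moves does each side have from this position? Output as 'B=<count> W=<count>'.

-- B to move --
(1,3): no bracket -> illegal
(1,4): flips 2 -> legal
(1,5): no bracket -> illegal
(2,2): flips 1 -> legal
(2,3): flips 1 -> legal
(2,5): flips 1 -> legal
(3,1): no bracket -> illegal
(3,5): flips 2 -> legal
(4,1): flips 1 -> legal
(4,5): no bracket -> illegal
(5,1): no bracket -> illegal
(5,2): flips 1 -> legal
(5,3): no bracket -> illegal
B mobility = 7
-- W to move --
(2,1): no bracket -> illegal
(2,2): flips 1 -> legal
(2,3): no bracket -> illegal
(3,1): flips 1 -> legal
(3,5): no bracket -> illegal
(4,1): no bracket -> illegal
(4,5): flips 2 -> legal
(4,6): no bracket -> illegal
(5,2): flips 1 -> legal
(5,3): flips 1 -> legal
(5,4): flips 1 -> legal
(5,6): no bracket -> illegal
(6,4): no bracket -> illegal
(6,5): no bracket -> illegal
(6,6): flips 2 -> legal
W mobility = 7

Answer: B=7 W=7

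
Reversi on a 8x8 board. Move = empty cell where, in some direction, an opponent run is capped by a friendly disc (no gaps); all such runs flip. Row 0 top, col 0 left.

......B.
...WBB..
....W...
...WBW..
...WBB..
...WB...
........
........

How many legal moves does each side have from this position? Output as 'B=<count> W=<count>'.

-- B to move --
(0,2): no bracket -> illegal
(0,3): no bracket -> illegal
(0,4): no bracket -> illegal
(1,2): flips 1 -> legal
(2,2): flips 1 -> legal
(2,3): no bracket -> illegal
(2,5): flips 1 -> legal
(2,6): flips 1 -> legal
(3,2): flips 2 -> legal
(3,6): flips 1 -> legal
(4,2): flips 3 -> legal
(4,6): no bracket -> illegal
(5,2): flips 2 -> legal
(6,2): flips 1 -> legal
(6,3): no bracket -> illegal
(6,4): no bracket -> illegal
B mobility = 9
-- W to move --
(0,3): no bracket -> illegal
(0,4): flips 1 -> legal
(0,5): no bracket -> illegal
(0,7): no bracket -> illegal
(1,6): flips 2 -> legal
(1,7): no bracket -> illegal
(2,3): no bracket -> illegal
(2,5): flips 1 -> legal
(2,6): no bracket -> illegal
(3,6): no bracket -> illegal
(4,6): flips 2 -> legal
(5,5): flips 3 -> legal
(5,6): no bracket -> illegal
(6,3): no bracket -> illegal
(6,4): flips 3 -> legal
(6,5): flips 1 -> legal
W mobility = 7

Answer: B=9 W=7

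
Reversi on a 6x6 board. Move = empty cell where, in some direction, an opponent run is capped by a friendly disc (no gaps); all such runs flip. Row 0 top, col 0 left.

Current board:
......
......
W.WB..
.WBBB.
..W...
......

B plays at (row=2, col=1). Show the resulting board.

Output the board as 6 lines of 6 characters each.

Place B at (2,1); scan 8 dirs for brackets.
Dir NW: first cell '.' (not opp) -> no flip
Dir N: first cell '.' (not opp) -> no flip
Dir NE: first cell '.' (not opp) -> no flip
Dir W: opp run (2,0), next=edge -> no flip
Dir E: opp run (2,2) capped by B -> flip
Dir SW: first cell '.' (not opp) -> no flip
Dir S: opp run (3,1), next='.' -> no flip
Dir SE: first cell 'B' (not opp) -> no flip
All flips: (2,2)

Answer: ......
......
WBBB..
.WBBB.
..W...
......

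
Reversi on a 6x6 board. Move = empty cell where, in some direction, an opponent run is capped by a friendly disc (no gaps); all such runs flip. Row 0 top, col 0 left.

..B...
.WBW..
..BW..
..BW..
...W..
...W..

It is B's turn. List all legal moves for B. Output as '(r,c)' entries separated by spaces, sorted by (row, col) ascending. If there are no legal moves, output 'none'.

Answer: (0,0) (0,4) (1,0) (1,4) (2,0) (2,4) (3,4) (4,4) (5,4)

Derivation:
(0,0): flips 1 -> legal
(0,1): no bracket -> illegal
(0,3): no bracket -> illegal
(0,4): flips 1 -> legal
(1,0): flips 1 -> legal
(1,4): flips 2 -> legal
(2,0): flips 1 -> legal
(2,1): no bracket -> illegal
(2,4): flips 2 -> legal
(3,4): flips 2 -> legal
(4,2): no bracket -> illegal
(4,4): flips 1 -> legal
(5,2): no bracket -> illegal
(5,4): flips 1 -> legal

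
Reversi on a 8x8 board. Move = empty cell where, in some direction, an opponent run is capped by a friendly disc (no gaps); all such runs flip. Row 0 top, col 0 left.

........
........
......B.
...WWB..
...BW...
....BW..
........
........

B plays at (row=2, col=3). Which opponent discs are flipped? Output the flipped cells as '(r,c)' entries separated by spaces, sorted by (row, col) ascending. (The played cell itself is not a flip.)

Answer: (3,3)

Derivation:
Dir NW: first cell '.' (not opp) -> no flip
Dir N: first cell '.' (not opp) -> no flip
Dir NE: first cell '.' (not opp) -> no flip
Dir W: first cell '.' (not opp) -> no flip
Dir E: first cell '.' (not opp) -> no flip
Dir SW: first cell '.' (not opp) -> no flip
Dir S: opp run (3,3) capped by B -> flip
Dir SE: opp run (3,4), next='.' -> no flip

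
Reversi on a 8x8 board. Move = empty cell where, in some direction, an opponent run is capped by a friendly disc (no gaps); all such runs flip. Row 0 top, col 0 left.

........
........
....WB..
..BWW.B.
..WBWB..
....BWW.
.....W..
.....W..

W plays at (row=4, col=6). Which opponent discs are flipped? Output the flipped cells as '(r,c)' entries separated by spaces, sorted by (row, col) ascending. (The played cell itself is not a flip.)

Dir NW: first cell '.' (not opp) -> no flip
Dir N: opp run (3,6), next='.' -> no flip
Dir NE: first cell '.' (not opp) -> no flip
Dir W: opp run (4,5) capped by W -> flip
Dir E: first cell '.' (not opp) -> no flip
Dir SW: first cell 'W' (not opp) -> no flip
Dir S: first cell 'W' (not opp) -> no flip
Dir SE: first cell '.' (not opp) -> no flip

Answer: (4,5)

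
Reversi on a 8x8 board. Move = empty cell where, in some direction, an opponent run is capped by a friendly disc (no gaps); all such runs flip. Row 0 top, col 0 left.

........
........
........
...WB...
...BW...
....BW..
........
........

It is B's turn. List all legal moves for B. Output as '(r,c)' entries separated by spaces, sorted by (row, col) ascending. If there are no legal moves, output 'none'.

(2,2): no bracket -> illegal
(2,3): flips 1 -> legal
(2,4): no bracket -> illegal
(3,2): flips 1 -> legal
(3,5): no bracket -> illegal
(4,2): no bracket -> illegal
(4,5): flips 1 -> legal
(4,6): no bracket -> illegal
(5,3): no bracket -> illegal
(5,6): flips 1 -> legal
(6,4): no bracket -> illegal
(6,5): no bracket -> illegal
(6,6): no bracket -> illegal

Answer: (2,3) (3,2) (4,5) (5,6)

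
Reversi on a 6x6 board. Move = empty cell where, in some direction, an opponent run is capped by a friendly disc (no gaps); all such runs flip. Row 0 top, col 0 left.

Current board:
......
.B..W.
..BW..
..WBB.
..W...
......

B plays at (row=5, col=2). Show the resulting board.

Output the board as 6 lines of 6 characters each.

Place B at (5,2); scan 8 dirs for brackets.
Dir NW: first cell '.' (not opp) -> no flip
Dir N: opp run (4,2) (3,2) capped by B -> flip
Dir NE: first cell '.' (not opp) -> no flip
Dir W: first cell '.' (not opp) -> no flip
Dir E: first cell '.' (not opp) -> no flip
Dir SW: edge -> no flip
Dir S: edge -> no flip
Dir SE: edge -> no flip
All flips: (3,2) (4,2)

Answer: ......
.B..W.
..BW..
..BBB.
..B...
..B...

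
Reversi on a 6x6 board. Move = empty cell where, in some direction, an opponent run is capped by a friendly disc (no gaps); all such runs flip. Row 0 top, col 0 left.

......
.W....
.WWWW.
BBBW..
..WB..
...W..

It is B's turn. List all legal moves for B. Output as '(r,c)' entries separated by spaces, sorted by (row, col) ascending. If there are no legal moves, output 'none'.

(0,0): no bracket -> illegal
(0,1): flips 2 -> legal
(0,2): no bracket -> illegal
(1,0): flips 1 -> legal
(1,2): flips 2 -> legal
(1,3): flips 3 -> legal
(1,4): flips 1 -> legal
(1,5): no bracket -> illegal
(2,0): no bracket -> illegal
(2,5): no bracket -> illegal
(3,4): flips 1 -> legal
(3,5): no bracket -> illegal
(4,1): flips 1 -> legal
(4,4): no bracket -> illegal
(5,1): no bracket -> illegal
(5,2): flips 1 -> legal
(5,4): no bracket -> illegal

Answer: (0,1) (1,0) (1,2) (1,3) (1,4) (3,4) (4,1) (5,2)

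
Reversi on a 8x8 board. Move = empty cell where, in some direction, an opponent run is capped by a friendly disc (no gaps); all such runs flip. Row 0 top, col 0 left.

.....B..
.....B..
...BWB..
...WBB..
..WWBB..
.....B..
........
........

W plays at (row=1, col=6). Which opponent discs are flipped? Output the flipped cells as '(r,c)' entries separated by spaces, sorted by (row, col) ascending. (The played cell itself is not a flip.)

Answer: (2,5) (3,4)

Derivation:
Dir NW: opp run (0,5), next=edge -> no flip
Dir N: first cell '.' (not opp) -> no flip
Dir NE: first cell '.' (not opp) -> no flip
Dir W: opp run (1,5), next='.' -> no flip
Dir E: first cell '.' (not opp) -> no flip
Dir SW: opp run (2,5) (3,4) capped by W -> flip
Dir S: first cell '.' (not opp) -> no flip
Dir SE: first cell '.' (not opp) -> no flip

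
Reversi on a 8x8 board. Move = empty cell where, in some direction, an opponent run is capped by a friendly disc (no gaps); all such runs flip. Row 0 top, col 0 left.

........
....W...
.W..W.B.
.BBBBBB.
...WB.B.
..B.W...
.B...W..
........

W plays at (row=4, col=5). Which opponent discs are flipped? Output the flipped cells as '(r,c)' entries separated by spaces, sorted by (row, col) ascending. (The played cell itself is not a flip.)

Answer: (4,4)

Derivation:
Dir NW: opp run (3,4), next='.' -> no flip
Dir N: opp run (3,5), next='.' -> no flip
Dir NE: opp run (3,6), next='.' -> no flip
Dir W: opp run (4,4) capped by W -> flip
Dir E: opp run (4,6), next='.' -> no flip
Dir SW: first cell 'W' (not opp) -> no flip
Dir S: first cell '.' (not opp) -> no flip
Dir SE: first cell '.' (not opp) -> no flip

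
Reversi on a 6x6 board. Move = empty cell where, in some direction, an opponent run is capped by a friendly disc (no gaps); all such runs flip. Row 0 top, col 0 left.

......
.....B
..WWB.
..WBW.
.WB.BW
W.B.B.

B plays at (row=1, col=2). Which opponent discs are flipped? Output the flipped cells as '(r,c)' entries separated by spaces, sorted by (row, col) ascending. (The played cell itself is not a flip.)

Dir NW: first cell '.' (not opp) -> no flip
Dir N: first cell '.' (not opp) -> no flip
Dir NE: first cell '.' (not opp) -> no flip
Dir W: first cell '.' (not opp) -> no flip
Dir E: first cell '.' (not opp) -> no flip
Dir SW: first cell '.' (not opp) -> no flip
Dir S: opp run (2,2) (3,2) capped by B -> flip
Dir SE: opp run (2,3) (3,4) (4,5), next=edge -> no flip

Answer: (2,2) (3,2)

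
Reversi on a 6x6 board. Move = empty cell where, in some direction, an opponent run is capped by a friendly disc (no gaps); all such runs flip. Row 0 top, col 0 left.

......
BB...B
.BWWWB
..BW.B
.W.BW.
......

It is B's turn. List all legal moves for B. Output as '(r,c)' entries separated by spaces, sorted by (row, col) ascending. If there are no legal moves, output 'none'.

Answer: (1,2) (1,3) (1,4) (3,4) (4,2) (4,5) (5,0) (5,3) (5,5)

Derivation:
(1,2): flips 1 -> legal
(1,3): flips 3 -> legal
(1,4): flips 1 -> legal
(3,0): no bracket -> illegal
(3,1): no bracket -> illegal
(3,4): flips 1 -> legal
(4,0): no bracket -> illegal
(4,2): flips 2 -> legal
(4,5): flips 1 -> legal
(5,0): flips 1 -> legal
(5,1): no bracket -> illegal
(5,2): no bracket -> illegal
(5,3): flips 1 -> legal
(5,4): no bracket -> illegal
(5,5): flips 3 -> legal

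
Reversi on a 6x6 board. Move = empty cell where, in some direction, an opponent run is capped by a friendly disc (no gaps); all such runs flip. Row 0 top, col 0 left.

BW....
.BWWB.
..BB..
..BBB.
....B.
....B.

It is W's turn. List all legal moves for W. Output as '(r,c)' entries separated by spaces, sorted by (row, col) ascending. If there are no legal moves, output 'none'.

(0,2): no bracket -> illegal
(0,3): no bracket -> illegal
(0,4): no bracket -> illegal
(0,5): no bracket -> illegal
(1,0): flips 1 -> legal
(1,5): flips 1 -> legal
(2,0): no bracket -> illegal
(2,1): flips 1 -> legal
(2,4): no bracket -> illegal
(2,5): no bracket -> illegal
(3,1): flips 1 -> legal
(3,5): no bracket -> illegal
(4,1): no bracket -> illegal
(4,2): flips 2 -> legal
(4,3): flips 2 -> legal
(4,5): flips 2 -> legal
(5,3): no bracket -> illegal
(5,5): no bracket -> illegal

Answer: (1,0) (1,5) (2,1) (3,1) (4,2) (4,3) (4,5)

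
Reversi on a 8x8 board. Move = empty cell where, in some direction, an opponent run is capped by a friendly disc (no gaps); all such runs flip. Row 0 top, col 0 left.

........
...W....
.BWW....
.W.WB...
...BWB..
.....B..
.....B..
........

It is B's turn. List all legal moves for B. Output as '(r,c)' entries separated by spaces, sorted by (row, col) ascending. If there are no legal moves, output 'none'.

(0,2): no bracket -> illegal
(0,3): flips 3 -> legal
(0,4): no bracket -> illegal
(1,1): flips 3 -> legal
(1,2): flips 1 -> legal
(1,4): no bracket -> illegal
(2,0): no bracket -> illegal
(2,4): flips 2 -> legal
(3,0): no bracket -> illegal
(3,2): flips 1 -> legal
(3,5): no bracket -> illegal
(4,0): no bracket -> illegal
(4,1): flips 1 -> legal
(4,2): no bracket -> illegal
(5,3): no bracket -> illegal
(5,4): flips 1 -> legal

Answer: (0,3) (1,1) (1,2) (2,4) (3,2) (4,1) (5,4)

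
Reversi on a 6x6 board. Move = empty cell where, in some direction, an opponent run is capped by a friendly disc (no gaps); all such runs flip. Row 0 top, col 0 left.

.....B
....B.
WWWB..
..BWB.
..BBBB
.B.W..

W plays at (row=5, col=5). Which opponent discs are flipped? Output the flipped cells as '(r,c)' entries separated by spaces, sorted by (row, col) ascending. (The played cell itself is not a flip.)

Answer: (4,4)

Derivation:
Dir NW: opp run (4,4) capped by W -> flip
Dir N: opp run (4,5), next='.' -> no flip
Dir NE: edge -> no flip
Dir W: first cell '.' (not opp) -> no flip
Dir E: edge -> no flip
Dir SW: edge -> no flip
Dir S: edge -> no flip
Dir SE: edge -> no flip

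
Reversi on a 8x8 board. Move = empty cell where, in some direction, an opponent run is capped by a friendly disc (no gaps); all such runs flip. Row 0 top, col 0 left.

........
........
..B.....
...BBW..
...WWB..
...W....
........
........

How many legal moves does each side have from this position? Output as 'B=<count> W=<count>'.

-- B to move --
(2,4): no bracket -> illegal
(2,5): flips 1 -> legal
(2,6): no bracket -> illegal
(3,2): no bracket -> illegal
(3,6): flips 1 -> legal
(4,2): flips 2 -> legal
(4,6): no bracket -> illegal
(5,2): flips 1 -> legal
(5,4): flips 1 -> legal
(5,5): flips 1 -> legal
(6,2): no bracket -> illegal
(6,3): flips 2 -> legal
(6,4): no bracket -> illegal
B mobility = 7
-- W to move --
(1,1): flips 2 -> legal
(1,2): no bracket -> illegal
(1,3): no bracket -> illegal
(2,1): no bracket -> illegal
(2,3): flips 1 -> legal
(2,4): flips 1 -> legal
(2,5): flips 1 -> legal
(3,1): no bracket -> illegal
(3,2): flips 2 -> legal
(3,6): no bracket -> illegal
(4,2): no bracket -> illegal
(4,6): flips 1 -> legal
(5,4): no bracket -> illegal
(5,5): flips 1 -> legal
(5,6): no bracket -> illegal
W mobility = 7

Answer: B=7 W=7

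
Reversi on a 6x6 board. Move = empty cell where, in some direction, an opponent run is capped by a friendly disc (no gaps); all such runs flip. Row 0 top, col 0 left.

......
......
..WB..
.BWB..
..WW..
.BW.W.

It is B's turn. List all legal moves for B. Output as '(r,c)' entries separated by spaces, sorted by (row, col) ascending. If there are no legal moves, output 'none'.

(1,1): flips 1 -> legal
(1,2): no bracket -> illegal
(1,3): flips 1 -> legal
(2,1): flips 1 -> legal
(3,4): no bracket -> illegal
(4,1): flips 1 -> legal
(4,4): no bracket -> illegal
(4,5): no bracket -> illegal
(5,3): flips 3 -> legal
(5,5): no bracket -> illegal

Answer: (1,1) (1,3) (2,1) (4,1) (5,3)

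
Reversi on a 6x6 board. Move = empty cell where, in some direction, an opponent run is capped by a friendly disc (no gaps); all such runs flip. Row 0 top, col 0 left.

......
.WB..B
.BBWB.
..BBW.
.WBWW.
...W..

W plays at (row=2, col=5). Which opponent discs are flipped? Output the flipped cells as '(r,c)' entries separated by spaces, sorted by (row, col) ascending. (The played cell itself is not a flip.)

Answer: (2,4)

Derivation:
Dir NW: first cell '.' (not opp) -> no flip
Dir N: opp run (1,5), next='.' -> no flip
Dir NE: edge -> no flip
Dir W: opp run (2,4) capped by W -> flip
Dir E: edge -> no flip
Dir SW: first cell 'W' (not opp) -> no flip
Dir S: first cell '.' (not opp) -> no flip
Dir SE: edge -> no flip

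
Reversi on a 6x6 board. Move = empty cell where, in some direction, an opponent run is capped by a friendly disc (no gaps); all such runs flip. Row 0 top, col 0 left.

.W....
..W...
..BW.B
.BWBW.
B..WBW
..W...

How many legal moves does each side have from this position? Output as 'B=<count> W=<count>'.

Answer: B=6 W=3

Derivation:
-- B to move --
(0,0): no bracket -> illegal
(0,2): flips 1 -> legal
(0,3): no bracket -> illegal
(1,0): no bracket -> illegal
(1,1): no bracket -> illegal
(1,3): flips 1 -> legal
(1,4): no bracket -> illegal
(2,1): no bracket -> illegal
(2,4): flips 2 -> legal
(3,5): flips 1 -> legal
(4,1): no bracket -> illegal
(4,2): flips 2 -> legal
(5,1): no bracket -> illegal
(5,3): flips 1 -> legal
(5,4): no bracket -> illegal
(5,5): no bracket -> illegal
B mobility = 6
-- W to move --
(1,1): no bracket -> illegal
(1,3): no bracket -> illegal
(1,4): no bracket -> illegal
(1,5): no bracket -> illegal
(2,0): no bracket -> illegal
(2,1): flips 1 -> legal
(2,4): no bracket -> illegal
(3,0): flips 1 -> legal
(3,5): no bracket -> illegal
(4,1): no bracket -> illegal
(4,2): no bracket -> illegal
(5,0): no bracket -> illegal
(5,1): no bracket -> illegal
(5,3): no bracket -> illegal
(5,4): flips 1 -> legal
(5,5): no bracket -> illegal
W mobility = 3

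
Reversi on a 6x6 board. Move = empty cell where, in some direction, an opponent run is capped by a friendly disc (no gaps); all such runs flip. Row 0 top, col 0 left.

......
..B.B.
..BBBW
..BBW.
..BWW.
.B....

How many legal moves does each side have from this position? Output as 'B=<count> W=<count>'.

-- B to move --
(1,5): no bracket -> illegal
(3,5): flips 1 -> legal
(4,5): flips 3 -> legal
(5,2): no bracket -> illegal
(5,3): flips 1 -> legal
(5,4): flips 3 -> legal
(5,5): flips 1 -> legal
B mobility = 5
-- W to move --
(0,1): flips 2 -> legal
(0,2): no bracket -> illegal
(0,3): flips 1 -> legal
(0,4): flips 2 -> legal
(0,5): no bracket -> illegal
(1,1): flips 2 -> legal
(1,3): flips 2 -> legal
(1,5): no bracket -> illegal
(2,1): flips 4 -> legal
(3,1): flips 2 -> legal
(3,5): no bracket -> illegal
(4,0): no bracket -> illegal
(4,1): flips 1 -> legal
(5,0): no bracket -> illegal
(5,2): no bracket -> illegal
(5,3): no bracket -> illegal
W mobility = 8

Answer: B=5 W=8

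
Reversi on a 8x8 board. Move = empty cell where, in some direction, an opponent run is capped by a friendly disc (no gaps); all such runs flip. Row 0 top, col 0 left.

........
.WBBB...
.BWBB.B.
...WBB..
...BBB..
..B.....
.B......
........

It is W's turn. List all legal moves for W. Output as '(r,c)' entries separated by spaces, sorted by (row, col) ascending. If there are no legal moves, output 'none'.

(0,1): no bracket -> illegal
(0,2): flips 1 -> legal
(0,3): flips 2 -> legal
(0,4): flips 1 -> legal
(0,5): no bracket -> illegal
(1,0): no bracket -> illegal
(1,5): flips 4 -> legal
(1,6): no bracket -> illegal
(1,7): no bracket -> illegal
(2,0): flips 1 -> legal
(2,5): flips 2 -> legal
(2,7): no bracket -> illegal
(3,0): no bracket -> illegal
(3,1): flips 1 -> legal
(3,2): no bracket -> illegal
(3,6): flips 2 -> legal
(3,7): no bracket -> illegal
(4,1): no bracket -> illegal
(4,2): no bracket -> illegal
(4,6): no bracket -> illegal
(5,0): no bracket -> illegal
(5,1): no bracket -> illegal
(5,3): flips 1 -> legal
(5,4): no bracket -> illegal
(5,5): flips 1 -> legal
(5,6): no bracket -> illegal
(6,0): no bracket -> illegal
(6,2): no bracket -> illegal
(6,3): no bracket -> illegal
(7,0): no bracket -> illegal
(7,1): no bracket -> illegal
(7,2): no bracket -> illegal

Answer: (0,2) (0,3) (0,4) (1,5) (2,0) (2,5) (3,1) (3,6) (5,3) (5,5)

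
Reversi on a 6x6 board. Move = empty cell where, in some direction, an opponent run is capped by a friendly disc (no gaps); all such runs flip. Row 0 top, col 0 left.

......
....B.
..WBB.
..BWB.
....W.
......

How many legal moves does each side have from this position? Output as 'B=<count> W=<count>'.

-- B to move --
(1,1): no bracket -> illegal
(1,2): flips 1 -> legal
(1,3): no bracket -> illegal
(2,1): flips 1 -> legal
(3,1): no bracket -> illegal
(3,5): no bracket -> illegal
(4,2): flips 1 -> legal
(4,3): flips 1 -> legal
(4,5): no bracket -> illegal
(5,3): no bracket -> illegal
(5,4): flips 1 -> legal
(5,5): no bracket -> illegal
B mobility = 5
-- W to move --
(0,3): no bracket -> illegal
(0,4): flips 3 -> legal
(0,5): no bracket -> illegal
(1,2): no bracket -> illegal
(1,3): flips 1 -> legal
(1,5): flips 1 -> legal
(2,1): no bracket -> illegal
(2,5): flips 2 -> legal
(3,1): flips 1 -> legal
(3,5): flips 1 -> legal
(4,1): no bracket -> illegal
(4,2): flips 1 -> legal
(4,3): no bracket -> illegal
(4,5): no bracket -> illegal
W mobility = 7

Answer: B=5 W=7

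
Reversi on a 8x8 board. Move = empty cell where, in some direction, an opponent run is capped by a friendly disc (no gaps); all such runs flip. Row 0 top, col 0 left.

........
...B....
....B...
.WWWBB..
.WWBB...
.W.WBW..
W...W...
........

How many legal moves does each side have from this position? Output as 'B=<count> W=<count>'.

Answer: B=11 W=6

Derivation:
-- B to move --
(2,0): no bracket -> illegal
(2,1): flips 1 -> legal
(2,2): flips 1 -> legal
(2,3): flips 1 -> legal
(3,0): flips 3 -> legal
(4,0): flips 2 -> legal
(4,5): no bracket -> illegal
(4,6): no bracket -> illegal
(5,0): no bracket -> illegal
(5,2): flips 1 -> legal
(5,6): flips 1 -> legal
(6,1): no bracket -> illegal
(6,2): flips 1 -> legal
(6,3): flips 1 -> legal
(6,5): no bracket -> illegal
(6,6): flips 1 -> legal
(7,0): no bracket -> illegal
(7,1): no bracket -> illegal
(7,3): no bracket -> illegal
(7,4): flips 1 -> legal
(7,5): no bracket -> illegal
B mobility = 11
-- W to move --
(0,2): no bracket -> illegal
(0,3): no bracket -> illegal
(0,4): no bracket -> illegal
(1,2): no bracket -> illegal
(1,4): flips 4 -> legal
(1,5): flips 1 -> legal
(2,2): no bracket -> illegal
(2,3): no bracket -> illegal
(2,5): no bracket -> illegal
(2,6): flips 2 -> legal
(3,6): flips 2 -> legal
(4,5): flips 2 -> legal
(4,6): no bracket -> illegal
(5,2): no bracket -> illegal
(6,3): no bracket -> illegal
(6,5): flips 2 -> legal
W mobility = 6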